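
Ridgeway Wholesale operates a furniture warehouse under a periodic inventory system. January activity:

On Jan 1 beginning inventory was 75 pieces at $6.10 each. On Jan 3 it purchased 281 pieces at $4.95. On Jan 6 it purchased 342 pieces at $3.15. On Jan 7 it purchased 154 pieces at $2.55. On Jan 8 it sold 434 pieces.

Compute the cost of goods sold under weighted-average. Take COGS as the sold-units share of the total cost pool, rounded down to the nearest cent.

COGS = $1,690.38

Jan 8, sell 434: 434/852 × $3,318.45 → $1,690.38
Ending inventory (cost pool remaining) = $1,628.07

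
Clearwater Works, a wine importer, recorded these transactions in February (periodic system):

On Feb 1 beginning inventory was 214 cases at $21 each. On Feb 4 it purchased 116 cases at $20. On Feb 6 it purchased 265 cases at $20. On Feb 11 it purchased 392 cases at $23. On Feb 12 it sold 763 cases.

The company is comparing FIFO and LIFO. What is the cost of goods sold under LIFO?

COGS = $16,436

FIFO COGS: 214 @ $21 + 116 @ $20 + 265 @ $20 + 168 @ $23 = $15,978
LIFO COGS: 392 @ $23 + 265 @ $20 + 106 @ $20 = $16,436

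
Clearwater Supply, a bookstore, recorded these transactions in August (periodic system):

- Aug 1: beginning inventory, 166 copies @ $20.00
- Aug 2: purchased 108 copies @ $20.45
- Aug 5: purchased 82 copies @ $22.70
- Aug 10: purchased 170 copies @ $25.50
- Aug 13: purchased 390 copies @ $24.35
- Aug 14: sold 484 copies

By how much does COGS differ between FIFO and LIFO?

$1,239.50

FIFO COGS: 166 @ $20.00 + 108 @ $20.45 + 82 @ $22.70 + 128 @ $25.50 = $10,654.00
LIFO COGS: 390 @ $24.35 + 94 @ $25.50 = $11,893.50
Difference = |$10,654.00 − $11,893.50| = $1,239.50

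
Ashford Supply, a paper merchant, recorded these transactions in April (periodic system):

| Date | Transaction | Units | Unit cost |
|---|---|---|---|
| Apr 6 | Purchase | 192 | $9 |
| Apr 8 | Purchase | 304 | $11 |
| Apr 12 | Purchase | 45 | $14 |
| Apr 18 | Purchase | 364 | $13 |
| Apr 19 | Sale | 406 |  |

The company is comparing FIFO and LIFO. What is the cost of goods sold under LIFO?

COGS = $5,320

FIFO COGS: 192 @ $9 + 214 @ $11 = $4,082
LIFO COGS: 364 @ $13 + 42 @ $14 = $5,320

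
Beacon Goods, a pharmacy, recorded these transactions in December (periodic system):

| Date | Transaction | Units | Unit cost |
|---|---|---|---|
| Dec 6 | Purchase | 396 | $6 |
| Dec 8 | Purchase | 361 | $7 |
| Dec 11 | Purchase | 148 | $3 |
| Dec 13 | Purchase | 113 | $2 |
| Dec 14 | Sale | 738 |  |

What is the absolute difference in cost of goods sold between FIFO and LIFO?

$877

FIFO COGS: 396 @ $6 + 342 @ $7 = $4,770
LIFO COGS: 113 @ $2 + 148 @ $3 + 361 @ $7 + 116 @ $6 = $3,893
Difference = |$4,770 − $3,893| = $877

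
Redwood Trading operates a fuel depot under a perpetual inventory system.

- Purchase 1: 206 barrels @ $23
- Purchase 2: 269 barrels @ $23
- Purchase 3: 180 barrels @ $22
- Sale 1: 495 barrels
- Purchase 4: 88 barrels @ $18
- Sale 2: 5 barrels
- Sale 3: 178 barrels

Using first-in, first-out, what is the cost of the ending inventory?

Sale 1 (495) [FIFO — oldest first]: 206 @ $23 + 269 @ $23 + 20 @ $22 = $11,365
Sale 2 (5) [FIFO — oldest first]: 5 @ $22 = $110
Sale 3 (178) [FIFO — oldest first]: 155 @ $22 + 23 @ $18 = $3,824
Total COGS = $11,365 + $110 + $3,824 = $15,299
Ending inventory: 65 @ $18 = $1,170
Check: goods available $16,469 = COGS $15,299 + ending $1,170

Ending inventory = $1,170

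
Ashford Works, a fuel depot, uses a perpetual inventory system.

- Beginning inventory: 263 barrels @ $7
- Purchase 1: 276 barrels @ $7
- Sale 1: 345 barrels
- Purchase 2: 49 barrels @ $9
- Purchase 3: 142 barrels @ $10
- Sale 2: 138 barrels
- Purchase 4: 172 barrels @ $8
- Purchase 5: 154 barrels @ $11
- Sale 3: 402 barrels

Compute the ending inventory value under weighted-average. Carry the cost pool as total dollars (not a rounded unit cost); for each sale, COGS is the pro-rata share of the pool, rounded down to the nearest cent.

Ending inventory = $1,532.49

After Beginning: 263 on hand, pool $1,841.00 (≈ $7.0000 each)
After Purchase 1: 539 on hand, pool $3,773.00 (≈ $7.0000 each)
Sale 1, sell 345: 345/539 × $3,773.00 → $2,415.00
After Purchase 2: 243 on hand, pool $1,799.00 (≈ $7.4033 each)
After Purchase 3: 385 on hand, pool $3,219.00 (≈ $8.3610 each)
Sale 2, sell 138: 138/385 × $3,219.00 → $1,153.82
After Purchase 4: 419 on hand, pool $3,441.18 (≈ $8.2128 each)
After Purchase 5: 573 on hand, pool $5,135.18 (≈ $8.9619 each)
Sale 3, sell 402: 402/573 × $5,135.18 → $3,602.69
Total COGS = $2,415.00 + $1,153.82 + $3,602.69 = $7,171.51
Ending inventory (cost pool remaining) = $1,532.49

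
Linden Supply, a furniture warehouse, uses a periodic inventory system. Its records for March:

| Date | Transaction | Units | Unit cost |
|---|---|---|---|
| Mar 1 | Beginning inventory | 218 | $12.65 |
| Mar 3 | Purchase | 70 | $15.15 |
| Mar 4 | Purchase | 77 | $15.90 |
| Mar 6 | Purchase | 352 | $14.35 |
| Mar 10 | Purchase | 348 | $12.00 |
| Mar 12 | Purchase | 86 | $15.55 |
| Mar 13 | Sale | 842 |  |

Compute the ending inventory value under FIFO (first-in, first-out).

Mar 13, 842 sold [FIFO — oldest first]: 218 @ $12.65 + 70 @ $15.15 + 77 @ $15.90 + 352 @ $14.35 + 125 @ $12.00 = $11,593.70
Ending inventory: 223 @ $12.00 + 86 @ $15.55 = $4,013.30

Ending inventory = $4,013.30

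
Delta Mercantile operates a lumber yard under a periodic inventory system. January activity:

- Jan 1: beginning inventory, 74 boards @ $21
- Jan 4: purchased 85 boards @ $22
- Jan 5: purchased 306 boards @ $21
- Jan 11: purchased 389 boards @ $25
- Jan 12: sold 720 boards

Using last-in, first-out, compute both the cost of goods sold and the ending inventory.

COGS = $16,701; ending inventory = $2,874

Jan 12, 720 sold [LIFO — newest first]: 389 @ $25 + 306 @ $21 + 25 @ $22 = $16,701
Ending inventory: 74 @ $21 + 60 @ $22 = $2,874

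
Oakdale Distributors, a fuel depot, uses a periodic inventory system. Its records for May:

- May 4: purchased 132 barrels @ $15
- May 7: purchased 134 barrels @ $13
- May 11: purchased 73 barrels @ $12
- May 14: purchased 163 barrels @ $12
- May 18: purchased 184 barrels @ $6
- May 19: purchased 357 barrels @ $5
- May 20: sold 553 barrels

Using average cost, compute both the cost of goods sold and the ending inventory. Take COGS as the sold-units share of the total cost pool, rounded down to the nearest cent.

COGS = $5,006.69; ending inventory = $4,436.31

May 20, sell 553: 553/1043 × $9,443.00 → $5,006.69
Ending inventory (cost pool remaining) = $4,436.31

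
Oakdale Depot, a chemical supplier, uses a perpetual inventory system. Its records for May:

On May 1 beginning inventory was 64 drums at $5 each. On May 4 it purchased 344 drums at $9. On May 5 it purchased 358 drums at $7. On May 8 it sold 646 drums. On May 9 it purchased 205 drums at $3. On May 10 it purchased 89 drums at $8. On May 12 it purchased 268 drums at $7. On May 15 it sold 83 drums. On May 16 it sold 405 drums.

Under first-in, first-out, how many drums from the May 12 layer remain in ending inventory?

May 8, 646 sold [FIFO — oldest first]: 64 @ $5 + 344 @ $9 + 238 @ $7 = $5,082
May 15, 83 sold [FIFO — oldest first]: 83 @ $7 = $581
May 16, 405 sold [FIFO — oldest first]: 37 @ $7 + 205 @ $3 + 89 @ $8 + 74 @ $7 = $2,104
Total COGS = $5,082 + $581 + $2,104 = $7,767
Ending inventory: 194 @ $7 = $1,358

194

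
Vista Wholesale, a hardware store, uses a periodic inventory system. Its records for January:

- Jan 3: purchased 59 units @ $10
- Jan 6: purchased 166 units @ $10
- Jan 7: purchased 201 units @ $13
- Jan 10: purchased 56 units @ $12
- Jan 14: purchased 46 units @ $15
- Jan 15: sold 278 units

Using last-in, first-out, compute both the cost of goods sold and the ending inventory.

COGS = $3,650; ending inventory = $2,575

Jan 15, 278 sold [LIFO — newest first]: 46 @ $15 + 56 @ $12 + 176 @ $13 = $3,650
Ending inventory: 59 @ $10 + 166 @ $10 + 25 @ $13 = $2,575
Check: goods available $6,225 = COGS $3,650 + ending $2,575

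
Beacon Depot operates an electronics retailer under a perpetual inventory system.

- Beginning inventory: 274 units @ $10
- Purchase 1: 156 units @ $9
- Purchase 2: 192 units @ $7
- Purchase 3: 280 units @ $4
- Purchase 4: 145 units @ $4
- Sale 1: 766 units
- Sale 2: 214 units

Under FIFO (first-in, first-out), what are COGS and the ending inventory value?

COGS = $6,920; ending inventory = $268

Sale 1 (766) [FIFO — oldest first]: 274 @ $10 + 156 @ $9 + 192 @ $7 + 144 @ $4 = $6,064
Sale 2 (214) [FIFO — oldest first]: 136 @ $4 + 78 @ $4 = $856
Total COGS = $6,064 + $856 = $6,920
Ending inventory: 67 @ $4 = $268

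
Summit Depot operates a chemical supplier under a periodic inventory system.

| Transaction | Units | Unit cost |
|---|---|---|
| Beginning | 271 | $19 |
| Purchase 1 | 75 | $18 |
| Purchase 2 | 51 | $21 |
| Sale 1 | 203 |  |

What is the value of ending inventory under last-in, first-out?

Sale 1 (203) [LIFO — newest first]: 51 @ $21 + 75 @ $18 + 77 @ $19 = $3,884
Ending inventory: 194 @ $19 = $3,686
Check: goods available $7,570 = COGS $3,884 + ending $3,686

Ending inventory = $3,686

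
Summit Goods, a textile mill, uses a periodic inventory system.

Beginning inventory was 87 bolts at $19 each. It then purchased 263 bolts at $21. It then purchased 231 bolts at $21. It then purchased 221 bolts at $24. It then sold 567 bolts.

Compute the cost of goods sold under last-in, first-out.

Sale 1 (567) [LIFO — newest first]: 221 @ $24 + 231 @ $21 + 115 @ $21 = $12,570
Ending inventory: 87 @ $19 + 148 @ $21 = $4,761
Check: goods available $17,331 = COGS $12,570 + ending $4,761

COGS = $12,570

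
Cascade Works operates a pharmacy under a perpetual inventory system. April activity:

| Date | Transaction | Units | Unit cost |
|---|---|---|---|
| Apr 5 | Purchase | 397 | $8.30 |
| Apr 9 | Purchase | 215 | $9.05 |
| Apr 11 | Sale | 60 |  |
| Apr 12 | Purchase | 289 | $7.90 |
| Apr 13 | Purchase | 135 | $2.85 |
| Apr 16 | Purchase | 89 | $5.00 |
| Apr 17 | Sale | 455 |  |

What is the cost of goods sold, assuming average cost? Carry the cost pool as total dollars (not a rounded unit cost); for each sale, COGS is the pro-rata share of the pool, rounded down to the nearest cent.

COGS = $3,863.24

After Apr 5: 397 on hand, pool $3,295.10 (≈ $8.3000 each)
After Apr 9: 612 on hand, pool $5,240.85 (≈ $8.5635 each)
Apr 11, sell 60: 60/612 × $5,240.85 → $513.80
After Apr 12: 841 on hand, pool $7,010.15 (≈ $8.3355 each)
After Apr 13: 976 on hand, pool $7,394.90 (≈ $7.5767 each)
After Apr 16: 1065 on hand, pool $7,839.90 (≈ $7.3614 each)
Apr 17, sell 455: 455/1065 × $7,839.90 → $3,349.44
Total COGS = $513.80 + $3,349.44 = $3,863.24
Ending inventory (cost pool remaining) = $4,490.46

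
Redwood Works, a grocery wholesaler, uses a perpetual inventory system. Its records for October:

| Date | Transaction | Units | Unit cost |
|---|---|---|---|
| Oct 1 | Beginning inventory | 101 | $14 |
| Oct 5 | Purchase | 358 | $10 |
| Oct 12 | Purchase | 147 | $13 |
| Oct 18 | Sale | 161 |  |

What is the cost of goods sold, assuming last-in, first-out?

COGS = $2,051

Oct 18, 161 sold [LIFO — newest first]: 147 @ $13 + 14 @ $10 = $2,051
Ending inventory: 101 @ $14 + 344 @ $10 = $4,854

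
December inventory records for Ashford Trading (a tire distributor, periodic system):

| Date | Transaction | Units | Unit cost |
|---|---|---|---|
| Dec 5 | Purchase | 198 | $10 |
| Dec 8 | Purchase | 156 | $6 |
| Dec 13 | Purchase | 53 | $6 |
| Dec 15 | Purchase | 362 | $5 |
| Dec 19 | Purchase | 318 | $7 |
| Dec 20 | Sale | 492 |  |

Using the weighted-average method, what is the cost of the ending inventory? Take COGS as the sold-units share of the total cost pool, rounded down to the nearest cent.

Dec 20, sell 492: 492/1087 × $7,270.00 → $3,290.56
Ending inventory (cost pool remaining) = $3,979.44

Ending inventory = $3,979.44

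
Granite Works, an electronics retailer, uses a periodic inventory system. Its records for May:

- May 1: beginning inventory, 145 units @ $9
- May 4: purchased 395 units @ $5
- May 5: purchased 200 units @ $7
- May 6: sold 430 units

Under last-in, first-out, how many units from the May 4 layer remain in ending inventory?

May 6, 430 sold [LIFO — newest first]: 200 @ $7 + 230 @ $5 = $2,550
Ending inventory: 145 @ $9 + 165 @ $5 = $2,130

165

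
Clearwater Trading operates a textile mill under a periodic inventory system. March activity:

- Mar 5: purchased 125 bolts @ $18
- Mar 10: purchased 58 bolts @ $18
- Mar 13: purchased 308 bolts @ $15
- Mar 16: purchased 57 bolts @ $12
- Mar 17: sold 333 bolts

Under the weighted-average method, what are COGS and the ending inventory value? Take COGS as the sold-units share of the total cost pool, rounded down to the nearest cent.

Mar 17, sell 333: 333/548 × $8,598.00 → $5,224.69
Ending inventory (cost pool remaining) = $3,373.31
Check: goods available $8,598.00 = COGS $5,224.69 + ending $3,373.31

COGS = $5,224.69; ending inventory = $3,373.31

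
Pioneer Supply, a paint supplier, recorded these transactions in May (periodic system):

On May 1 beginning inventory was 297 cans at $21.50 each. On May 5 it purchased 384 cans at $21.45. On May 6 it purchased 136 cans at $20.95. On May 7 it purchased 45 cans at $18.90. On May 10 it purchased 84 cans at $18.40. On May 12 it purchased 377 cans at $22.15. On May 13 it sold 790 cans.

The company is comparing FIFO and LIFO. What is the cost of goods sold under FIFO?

COGS = $16,905.85

FIFO COGS: 297 @ $21.50 + 384 @ $21.45 + 109 @ $20.95 = $16,905.85
LIFO COGS: 377 @ $22.15 + 84 @ $18.40 + 45 @ $18.90 + 136 @ $20.95 + 148 @ $21.45 = $16,770.45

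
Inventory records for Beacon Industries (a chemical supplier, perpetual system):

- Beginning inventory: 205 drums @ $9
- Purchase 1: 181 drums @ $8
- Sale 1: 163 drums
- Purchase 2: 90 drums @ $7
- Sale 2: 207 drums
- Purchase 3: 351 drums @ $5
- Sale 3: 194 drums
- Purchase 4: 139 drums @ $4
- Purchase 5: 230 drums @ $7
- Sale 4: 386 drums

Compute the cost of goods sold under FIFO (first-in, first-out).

Sale 1 (163) [FIFO — oldest first]: 163 @ $9 = $1,467
Sale 2 (207) [FIFO — oldest first]: 42 @ $9 + 165 @ $8 = $1,698
Sale 3 (194) [FIFO — oldest first]: 16 @ $8 + 90 @ $7 + 88 @ $5 = $1,198
Sale 4 (386) [FIFO — oldest first]: 263 @ $5 + 123 @ $4 = $1,807
Total COGS = $1,467 + $1,698 + $1,198 + $1,807 = $6,170
Ending inventory: 16 @ $4 + 230 @ $7 = $1,674
Check: goods available $7,844 = COGS $6,170 + ending $1,674

COGS = $6,170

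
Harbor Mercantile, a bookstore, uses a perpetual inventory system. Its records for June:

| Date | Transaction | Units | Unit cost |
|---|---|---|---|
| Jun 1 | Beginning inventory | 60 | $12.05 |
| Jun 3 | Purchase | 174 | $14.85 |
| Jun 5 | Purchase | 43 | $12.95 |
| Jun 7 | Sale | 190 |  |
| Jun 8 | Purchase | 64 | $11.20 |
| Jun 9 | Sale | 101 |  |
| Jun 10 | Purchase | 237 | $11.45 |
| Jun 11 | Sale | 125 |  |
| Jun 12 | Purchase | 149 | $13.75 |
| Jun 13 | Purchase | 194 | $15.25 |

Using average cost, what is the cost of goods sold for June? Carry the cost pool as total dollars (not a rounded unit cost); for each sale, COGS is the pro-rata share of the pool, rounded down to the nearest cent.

COGS = $5,401.65

After Jun 1: 60 on hand, pool $723.00 (≈ $12.0500 each)
After Jun 3: 234 on hand, pool $3,306.90 (≈ $14.1321 each)
After Jun 5: 277 on hand, pool $3,863.75 (≈ $13.9486 each)
Jun 7, sell 190: 190/277 × $3,863.75 → $2,650.22
After Jun 8: 151 on hand, pool $1,930.33 (≈ $12.7836 each)
Jun 9, sell 101: 101/151 × $1,930.33 → $1,291.14
After Jun 10: 287 on hand, pool $3,352.84 (≈ $11.6824 each)
Jun 11, sell 125: 125/287 × $3,352.84 → $1,460.29
After Jun 12: 311 on hand, pool $3,941.30 (≈ $12.6730 each)
After Jun 13: 505 on hand, pool $6,899.80 (≈ $13.6630 each)
Total COGS = $2,650.22 + $1,291.14 + $1,460.29 = $5,401.65
Ending inventory (cost pool remaining) = $6,899.80
Check: goods available $12,301.45 = COGS $5,401.65 + ending $6,899.80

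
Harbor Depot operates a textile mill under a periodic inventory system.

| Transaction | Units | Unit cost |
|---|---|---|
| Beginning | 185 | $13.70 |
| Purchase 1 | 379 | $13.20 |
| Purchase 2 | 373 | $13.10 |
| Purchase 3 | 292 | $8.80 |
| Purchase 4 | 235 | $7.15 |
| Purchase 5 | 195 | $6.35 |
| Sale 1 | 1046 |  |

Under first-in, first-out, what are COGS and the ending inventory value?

Sale 1 (1046) [FIFO — oldest first]: 185 @ $13.70 + 379 @ $13.20 + 373 @ $13.10 + 109 @ $8.80 = $13,382.80
Ending inventory: 183 @ $8.80 + 235 @ $7.15 + 195 @ $6.35 = $4,528.90

COGS = $13,382.80; ending inventory = $4,528.90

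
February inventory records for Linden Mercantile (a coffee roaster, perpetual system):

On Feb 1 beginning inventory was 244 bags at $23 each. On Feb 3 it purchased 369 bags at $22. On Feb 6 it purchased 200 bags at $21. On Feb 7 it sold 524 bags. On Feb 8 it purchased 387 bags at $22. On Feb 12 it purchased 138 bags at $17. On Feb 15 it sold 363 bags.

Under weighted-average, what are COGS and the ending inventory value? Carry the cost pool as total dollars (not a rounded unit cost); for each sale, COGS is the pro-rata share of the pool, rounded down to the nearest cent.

COGS = $19,241.62; ending inventory = $9,548.38

After Feb 1: 244 on hand, pool $5,612.00 (≈ $23.0000 each)
After Feb 3: 613 on hand, pool $13,730.00 (≈ $22.3980 each)
After Feb 6: 813 on hand, pool $17,930.00 (≈ $22.0541 each)
Feb 7, sell 524: 524/813 × $17,930.00 → $11,556.35
After Feb 8: 676 on hand, pool $14,887.65 (≈ $22.0232 each)
After Feb 12: 814 on hand, pool $17,233.65 (≈ $21.1716 each)
Feb 15, sell 363: 363/814 × $17,233.65 → $7,685.27
Total COGS = $11,556.35 + $7,685.27 = $19,241.62
Ending inventory (cost pool remaining) = $9,548.38
Check: goods available $28,790.00 = COGS $19,241.62 + ending $9,548.38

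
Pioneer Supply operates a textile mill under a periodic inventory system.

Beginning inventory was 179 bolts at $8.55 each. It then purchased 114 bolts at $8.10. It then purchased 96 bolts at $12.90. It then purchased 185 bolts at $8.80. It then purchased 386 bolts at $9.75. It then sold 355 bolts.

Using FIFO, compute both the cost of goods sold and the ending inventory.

COGS = $3,253.65; ending inventory = $5,830.10

Sale 1 (355) [FIFO — oldest first]: 179 @ $8.55 + 114 @ $8.10 + 62 @ $12.90 = $3,253.65
Ending inventory: 34 @ $12.90 + 185 @ $8.80 + 386 @ $9.75 = $5,830.10
Check: goods available $9,083.75 = COGS $3,253.65 + ending $5,830.10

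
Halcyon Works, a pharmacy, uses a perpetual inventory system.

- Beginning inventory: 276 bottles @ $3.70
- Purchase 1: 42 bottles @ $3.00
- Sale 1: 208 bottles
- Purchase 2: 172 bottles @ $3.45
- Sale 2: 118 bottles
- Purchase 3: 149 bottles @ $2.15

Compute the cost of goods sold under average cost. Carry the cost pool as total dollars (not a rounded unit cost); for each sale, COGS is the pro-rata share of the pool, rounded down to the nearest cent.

After Beginning: 276 on hand, pool $1,021.20 (≈ $3.7000 each)
After Purchase 1: 318 on hand, pool $1,147.20 (≈ $3.6075 each)
Sale 1, sell 208: 208/318 × $1,147.20 → $750.36
After Purchase 2: 282 on hand, pool $990.24 (≈ $3.5115 each)
Sale 2, sell 118: 118/282 × $990.24 → $414.35
After Purchase 3: 313 on hand, pool $896.24 (≈ $2.8634 each)
Total COGS = $750.36 + $414.35 = $1,164.71
Ending inventory (cost pool remaining) = $896.24

COGS = $1,164.71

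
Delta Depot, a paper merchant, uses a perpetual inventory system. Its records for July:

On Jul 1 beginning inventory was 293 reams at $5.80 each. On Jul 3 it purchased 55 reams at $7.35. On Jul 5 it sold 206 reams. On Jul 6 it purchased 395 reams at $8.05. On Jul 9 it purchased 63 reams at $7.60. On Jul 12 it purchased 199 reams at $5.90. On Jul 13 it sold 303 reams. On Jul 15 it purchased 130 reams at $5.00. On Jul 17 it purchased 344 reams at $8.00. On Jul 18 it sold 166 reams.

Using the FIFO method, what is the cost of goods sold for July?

Jul 5, 206 sold [FIFO — oldest first]: 206 @ $5.80 = $1,194.80
Jul 13, 303 sold [FIFO — oldest first]: 87 @ $5.80 + 55 @ $7.35 + 161 @ $8.05 = $2,204.90
Jul 18, 166 sold [FIFO — oldest first]: 166 @ $8.05 = $1,336.30
Total COGS = $1,194.80 + $2,204.90 + $1,336.30 = $4,736.00
Ending inventory: 68 @ $8.05 + 63 @ $7.60 + 199 @ $5.90 + 130 @ $5.00 + 344 @ $8.00 = $5,602.30

COGS = $4,736.00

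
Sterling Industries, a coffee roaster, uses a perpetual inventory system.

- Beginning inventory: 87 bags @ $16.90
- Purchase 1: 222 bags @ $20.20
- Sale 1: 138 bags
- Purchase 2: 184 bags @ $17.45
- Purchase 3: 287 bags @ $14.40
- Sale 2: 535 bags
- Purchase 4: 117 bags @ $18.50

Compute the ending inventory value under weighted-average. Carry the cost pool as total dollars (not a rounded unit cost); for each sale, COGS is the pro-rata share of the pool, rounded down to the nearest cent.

After Beginning: 87 on hand, pool $1,470.30 (≈ $16.9000 each)
After Purchase 1: 309 on hand, pool $5,954.70 (≈ $19.2709 each)
Sale 1, sell 138: 138/309 × $5,954.70 → $2,659.38
After Purchase 2: 355 on hand, pool $6,506.12 (≈ $18.3271 each)
After Purchase 3: 642 on hand, pool $10,638.92 (≈ $16.5715 each)
Sale 2, sell 535: 535/642 × $10,638.92 → $8,865.76
After Purchase 4: 224 on hand, pool $3,937.66 (≈ $17.5788 each)
Total COGS = $2,659.38 + $8,865.76 = $11,525.14
Ending inventory (cost pool remaining) = $3,937.66

Ending inventory = $3,937.66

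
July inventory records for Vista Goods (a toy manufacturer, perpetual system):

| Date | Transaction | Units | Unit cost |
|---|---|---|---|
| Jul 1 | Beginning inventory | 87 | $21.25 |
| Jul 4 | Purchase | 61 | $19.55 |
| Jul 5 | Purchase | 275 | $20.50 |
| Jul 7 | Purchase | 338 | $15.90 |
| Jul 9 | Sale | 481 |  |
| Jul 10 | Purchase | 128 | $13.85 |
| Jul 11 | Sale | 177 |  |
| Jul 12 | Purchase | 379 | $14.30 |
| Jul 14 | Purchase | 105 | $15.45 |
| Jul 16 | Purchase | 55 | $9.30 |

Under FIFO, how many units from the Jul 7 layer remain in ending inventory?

103

Jul 9, 481 sold [FIFO — oldest first]: 87 @ $21.25 + 61 @ $19.55 + 275 @ $20.50 + 58 @ $15.90 = $9,601.00
Jul 11, 177 sold [FIFO — oldest first]: 177 @ $15.90 = $2,814.30
Total COGS = $9,601.00 + $2,814.30 = $12,415.30
Ending inventory: 103 @ $15.90 + 128 @ $13.85 + 379 @ $14.30 + 105 @ $15.45 + 55 @ $9.30 = $10,963.95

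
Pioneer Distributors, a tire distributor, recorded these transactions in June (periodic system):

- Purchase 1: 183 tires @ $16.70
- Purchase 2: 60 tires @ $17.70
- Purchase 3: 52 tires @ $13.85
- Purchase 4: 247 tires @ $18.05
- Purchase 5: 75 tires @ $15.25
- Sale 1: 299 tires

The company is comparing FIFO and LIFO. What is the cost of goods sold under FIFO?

FIFO COGS: 183 @ $16.70 + 60 @ $17.70 + 52 @ $13.85 + 4 @ $18.05 = $4,910.50
LIFO COGS: 75 @ $15.25 + 224 @ $18.05 = $5,186.95

COGS = $4,910.50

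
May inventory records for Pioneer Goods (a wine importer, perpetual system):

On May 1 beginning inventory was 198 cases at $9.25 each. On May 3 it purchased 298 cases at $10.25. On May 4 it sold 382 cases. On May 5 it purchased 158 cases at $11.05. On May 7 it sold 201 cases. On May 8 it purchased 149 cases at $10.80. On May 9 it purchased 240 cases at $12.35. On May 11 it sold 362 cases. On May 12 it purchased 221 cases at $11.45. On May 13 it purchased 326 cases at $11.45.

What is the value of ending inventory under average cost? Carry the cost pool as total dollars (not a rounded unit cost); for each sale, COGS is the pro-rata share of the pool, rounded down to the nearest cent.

Ending inventory = $7,396.99

After May 1: 198 on hand, pool $1,831.50 (≈ $9.2500 each)
After May 3: 496 on hand, pool $4,886.00 (≈ $9.8508 each)
May 4, sell 382: 382/496 × $4,886.00 → $3,763.00
After May 5: 272 on hand, pool $2,868.90 (≈ $10.5474 each)
May 7, sell 201: 201/272 × $2,868.90 → $2,120.03
After May 8: 220 on hand, pool $2,358.07 (≈ $10.7185 each)
After May 9: 460 on hand, pool $5,322.07 (≈ $11.5697 each)
May 11, sell 362: 362/460 × $5,322.07 → $4,188.23
After May 12: 319 on hand, pool $3,664.29 (≈ $11.4868 each)
After May 13: 645 on hand, pool $7,396.99 (≈ $11.4682 each)
Total COGS = $3,763.00 + $2,120.03 + $4,188.23 = $10,071.26
Ending inventory (cost pool remaining) = $7,396.99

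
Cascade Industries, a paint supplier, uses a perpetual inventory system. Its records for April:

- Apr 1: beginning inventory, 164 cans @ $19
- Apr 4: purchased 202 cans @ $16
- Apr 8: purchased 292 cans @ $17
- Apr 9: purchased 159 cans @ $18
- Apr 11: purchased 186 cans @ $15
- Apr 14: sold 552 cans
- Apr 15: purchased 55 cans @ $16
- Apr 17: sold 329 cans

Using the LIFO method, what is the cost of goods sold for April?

Apr 14, 552 sold [LIFO — newest first]: 186 @ $15 + 159 @ $18 + 207 @ $17 = $9,171
Apr 17, 329 sold [LIFO — newest first]: 55 @ $16 + 85 @ $17 + 189 @ $16 = $5,349
Total COGS = $9,171 + $5,349 = $14,520
Ending inventory: 164 @ $19 + 13 @ $16 = $3,324
Check: goods available $17,844 = COGS $14,520 + ending $3,324

COGS = $14,520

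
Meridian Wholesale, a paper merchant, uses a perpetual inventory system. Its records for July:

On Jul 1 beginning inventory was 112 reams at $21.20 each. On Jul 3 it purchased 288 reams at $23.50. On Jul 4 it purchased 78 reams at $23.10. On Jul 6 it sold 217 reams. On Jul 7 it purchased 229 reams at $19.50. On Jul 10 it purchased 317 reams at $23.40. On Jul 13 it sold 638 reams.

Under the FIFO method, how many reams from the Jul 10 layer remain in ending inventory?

Jul 6, 217 sold [FIFO — oldest first]: 112 @ $21.20 + 105 @ $23.50 = $4,841.90
Jul 13, 638 sold [FIFO — oldest first]: 183 @ $23.50 + 78 @ $23.10 + 229 @ $19.50 + 148 @ $23.40 = $14,031.00
Total COGS = $4,841.90 + $14,031.00 = $18,872.90
Ending inventory: 169 @ $23.40 = $3,954.60

169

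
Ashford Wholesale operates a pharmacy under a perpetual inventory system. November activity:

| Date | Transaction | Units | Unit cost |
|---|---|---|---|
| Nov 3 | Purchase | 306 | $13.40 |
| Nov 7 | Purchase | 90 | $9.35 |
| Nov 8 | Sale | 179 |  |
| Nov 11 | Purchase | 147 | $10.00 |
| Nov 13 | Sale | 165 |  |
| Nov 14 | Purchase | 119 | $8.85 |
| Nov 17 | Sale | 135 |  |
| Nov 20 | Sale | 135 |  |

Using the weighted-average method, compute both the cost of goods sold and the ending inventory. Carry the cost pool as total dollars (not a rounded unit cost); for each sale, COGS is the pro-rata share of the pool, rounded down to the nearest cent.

After Nov 3: 306 on hand, pool $4,100.40 (≈ $13.4000 each)
After Nov 7: 396 on hand, pool $4,941.90 (≈ $12.4795 each)
Nov 8, sell 179: 179/396 × $4,941.90 → $2,233.83
After Nov 11: 364 on hand, pool $4,178.07 (≈ $11.4782 each)
Nov 13, sell 165: 165/364 × $4,178.07 → $1,893.90
After Nov 14: 318 on hand, pool $3,337.32 (≈ $10.4947 each)
Nov 17, sell 135: 135/318 × $3,337.32 → $1,416.78
Nov 20, sell 135: 135/183 × $1,920.54 → $1,416.79
Total COGS = $2,233.83 + $1,893.90 + $1,416.78 + $1,416.79 = $6,961.30
Ending inventory (cost pool remaining) = $503.75

COGS = $6,961.30; ending inventory = $503.75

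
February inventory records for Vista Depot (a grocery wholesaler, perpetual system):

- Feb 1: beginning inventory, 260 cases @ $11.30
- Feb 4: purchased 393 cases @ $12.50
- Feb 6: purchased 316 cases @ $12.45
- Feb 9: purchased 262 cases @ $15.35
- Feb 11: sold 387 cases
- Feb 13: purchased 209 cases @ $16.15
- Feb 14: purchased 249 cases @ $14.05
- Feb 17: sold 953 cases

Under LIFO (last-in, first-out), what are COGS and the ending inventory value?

COGS = $18,629.70; ending inventory = $4,050.50

Feb 11, 387 sold [LIFO — newest first]: 262 @ $15.35 + 125 @ $12.45 = $5,577.95
Feb 17, 953 sold [LIFO — newest first]: 249 @ $14.05 + 209 @ $16.15 + 191 @ $12.45 + 304 @ $12.50 = $13,051.75
Total COGS = $5,577.95 + $13,051.75 = $18,629.70
Ending inventory: 260 @ $11.30 + 89 @ $12.50 = $4,050.50
Check: goods available $22,680.20 = COGS $18,629.70 + ending $4,050.50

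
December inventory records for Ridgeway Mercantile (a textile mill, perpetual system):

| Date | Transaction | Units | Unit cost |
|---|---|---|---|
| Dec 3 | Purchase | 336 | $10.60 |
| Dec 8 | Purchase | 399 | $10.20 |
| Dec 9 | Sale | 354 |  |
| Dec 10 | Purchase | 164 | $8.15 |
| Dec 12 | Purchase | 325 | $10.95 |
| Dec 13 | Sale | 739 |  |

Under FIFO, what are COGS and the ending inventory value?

Dec 9, 354 sold [FIFO — oldest first]: 336 @ $10.60 + 18 @ $10.20 = $3,745.20
Dec 13, 739 sold [FIFO — oldest first]: 381 @ $10.20 + 164 @ $8.15 + 194 @ $10.95 = $7,347.10
Total COGS = $3,745.20 + $7,347.10 = $11,092.30
Ending inventory: 131 @ $10.95 = $1,434.45

COGS = $11,092.30; ending inventory = $1,434.45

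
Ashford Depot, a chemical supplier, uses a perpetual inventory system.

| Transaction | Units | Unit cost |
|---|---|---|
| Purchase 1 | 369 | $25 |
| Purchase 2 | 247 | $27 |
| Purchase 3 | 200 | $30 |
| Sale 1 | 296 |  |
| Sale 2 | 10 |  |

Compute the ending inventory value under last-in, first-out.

Sale 1 (296) [LIFO — newest first]: 200 @ $30 + 96 @ $27 = $8,592
Sale 2 (10) [LIFO — newest first]: 10 @ $27 = $270
Total COGS = $8,592 + $270 = $8,862
Ending inventory: 369 @ $25 + 141 @ $27 = $13,032

Ending inventory = $13,032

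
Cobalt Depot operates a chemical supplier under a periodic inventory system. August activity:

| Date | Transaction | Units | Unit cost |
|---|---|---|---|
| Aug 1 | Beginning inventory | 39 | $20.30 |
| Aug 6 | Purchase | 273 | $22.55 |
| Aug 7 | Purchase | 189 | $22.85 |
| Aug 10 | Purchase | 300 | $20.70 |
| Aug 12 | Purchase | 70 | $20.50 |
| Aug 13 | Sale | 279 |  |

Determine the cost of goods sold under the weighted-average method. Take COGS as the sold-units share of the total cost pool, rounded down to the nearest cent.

Aug 13, sell 279: 279/871 × $18,911.50 → $6,057.75
Ending inventory (cost pool remaining) = $12,853.75

COGS = $6,057.75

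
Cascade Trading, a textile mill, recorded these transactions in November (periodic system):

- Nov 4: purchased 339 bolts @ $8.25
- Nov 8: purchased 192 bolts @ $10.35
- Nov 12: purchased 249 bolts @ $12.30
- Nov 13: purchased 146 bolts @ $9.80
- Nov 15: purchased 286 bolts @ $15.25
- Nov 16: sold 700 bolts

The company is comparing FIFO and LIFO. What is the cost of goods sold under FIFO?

FIFO COGS: 339 @ $8.25 + 192 @ $10.35 + 169 @ $12.30 = $6,862.65
LIFO COGS: 286 @ $15.25 + 146 @ $9.80 + 249 @ $12.30 + 19 @ $10.35 = $9,051.65

COGS = $6,862.65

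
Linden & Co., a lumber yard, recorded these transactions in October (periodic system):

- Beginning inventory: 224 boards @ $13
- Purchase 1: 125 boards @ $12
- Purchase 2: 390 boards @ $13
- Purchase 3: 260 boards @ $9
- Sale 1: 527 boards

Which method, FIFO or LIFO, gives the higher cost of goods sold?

FIFO COGS: 224 @ $13 + 125 @ $12 + 178 @ $13 = $6,726
LIFO COGS: 260 @ $9 + 267 @ $13 = $5,811

FIFO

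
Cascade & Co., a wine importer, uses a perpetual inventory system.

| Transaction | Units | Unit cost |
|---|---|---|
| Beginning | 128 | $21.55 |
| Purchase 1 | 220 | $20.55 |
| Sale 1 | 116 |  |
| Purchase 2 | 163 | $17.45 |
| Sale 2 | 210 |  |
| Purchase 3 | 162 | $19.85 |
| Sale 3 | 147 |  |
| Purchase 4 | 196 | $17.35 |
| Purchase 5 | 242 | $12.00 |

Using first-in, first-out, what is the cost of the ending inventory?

Ending inventory = $10,183.40

Sale 1 (116) [FIFO — oldest first]: 116 @ $21.55 = $2,499.80
Sale 2 (210) [FIFO — oldest first]: 12 @ $21.55 + 198 @ $20.55 = $4,327.50
Sale 3 (147) [FIFO — oldest first]: 22 @ $20.55 + 125 @ $17.45 = $2,633.35
Total COGS = $2,499.80 + $4,327.50 + $2,633.35 = $9,460.65
Ending inventory: 38 @ $17.45 + 162 @ $19.85 + 196 @ $17.35 + 242 @ $12.00 = $10,183.40
Check: goods available $19,644.05 = COGS $9,460.65 + ending $10,183.40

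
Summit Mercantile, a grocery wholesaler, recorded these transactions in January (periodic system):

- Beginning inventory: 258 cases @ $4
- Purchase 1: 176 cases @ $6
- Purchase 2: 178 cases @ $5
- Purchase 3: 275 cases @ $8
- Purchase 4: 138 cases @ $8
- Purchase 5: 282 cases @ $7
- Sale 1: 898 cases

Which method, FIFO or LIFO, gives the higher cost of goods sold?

FIFO COGS: 258 @ $4 + 176 @ $6 + 178 @ $5 + 275 @ $8 + 11 @ $8 = $5,266
LIFO COGS: 282 @ $7 + 138 @ $8 + 275 @ $8 + 178 @ $5 + 25 @ $6 = $6,318

LIFO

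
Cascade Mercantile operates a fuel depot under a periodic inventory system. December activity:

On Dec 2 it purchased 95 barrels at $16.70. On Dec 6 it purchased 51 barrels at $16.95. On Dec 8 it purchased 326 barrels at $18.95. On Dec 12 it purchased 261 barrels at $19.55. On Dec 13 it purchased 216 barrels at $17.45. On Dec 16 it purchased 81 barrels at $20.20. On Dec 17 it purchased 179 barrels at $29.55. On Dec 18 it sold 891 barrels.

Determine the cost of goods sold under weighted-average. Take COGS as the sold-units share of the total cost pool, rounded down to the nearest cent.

COGS = $18,001.33

Dec 18, sell 891: 891/1209 × $24,426.05 → $18,001.33
Ending inventory (cost pool remaining) = $6,424.72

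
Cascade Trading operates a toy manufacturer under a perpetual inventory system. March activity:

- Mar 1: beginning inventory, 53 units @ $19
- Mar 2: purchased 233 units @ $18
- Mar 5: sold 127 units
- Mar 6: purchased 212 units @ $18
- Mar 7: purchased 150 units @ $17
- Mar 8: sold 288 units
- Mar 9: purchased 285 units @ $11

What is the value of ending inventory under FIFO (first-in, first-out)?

Mar 5, 127 sold [FIFO — oldest first]: 53 @ $19 + 74 @ $18 = $2,339
Mar 8, 288 sold [FIFO — oldest first]: 159 @ $18 + 129 @ $18 = $5,184
Total COGS = $2,339 + $5,184 = $7,523
Ending inventory: 83 @ $18 + 150 @ $17 + 285 @ $11 = $7,179
Check: goods available $14,702 = COGS $7,523 + ending $7,179

Ending inventory = $7,179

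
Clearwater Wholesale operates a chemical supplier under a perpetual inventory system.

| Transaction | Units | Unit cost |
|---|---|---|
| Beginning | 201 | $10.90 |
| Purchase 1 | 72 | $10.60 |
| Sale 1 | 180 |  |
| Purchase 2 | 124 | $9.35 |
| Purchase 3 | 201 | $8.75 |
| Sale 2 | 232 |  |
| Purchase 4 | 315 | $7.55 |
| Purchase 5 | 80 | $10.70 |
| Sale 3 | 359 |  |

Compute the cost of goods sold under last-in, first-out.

Sale 1 (180) [LIFO — newest first]: 72 @ $10.60 + 108 @ $10.90 = $1,940.40
Sale 2 (232) [LIFO — newest first]: 201 @ $8.75 + 31 @ $9.35 = $2,048.60
Sale 3 (359) [LIFO — newest first]: 80 @ $10.70 + 279 @ $7.55 = $2,962.45
Total COGS = $1,940.40 + $2,048.60 + $2,962.45 = $6,951.45
Ending inventory: 93 @ $10.90 + 93 @ $9.35 + 36 @ $7.55 = $2,155.05

COGS = $6,951.45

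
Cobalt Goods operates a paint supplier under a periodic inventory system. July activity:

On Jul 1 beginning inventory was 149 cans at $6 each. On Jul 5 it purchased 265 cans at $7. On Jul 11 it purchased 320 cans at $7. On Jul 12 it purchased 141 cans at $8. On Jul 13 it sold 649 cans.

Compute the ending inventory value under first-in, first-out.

Jul 13, 649 sold [FIFO — oldest first]: 149 @ $6 + 265 @ $7 + 235 @ $7 = $4,394
Ending inventory: 85 @ $7 + 141 @ $8 = $1,723

Ending inventory = $1,723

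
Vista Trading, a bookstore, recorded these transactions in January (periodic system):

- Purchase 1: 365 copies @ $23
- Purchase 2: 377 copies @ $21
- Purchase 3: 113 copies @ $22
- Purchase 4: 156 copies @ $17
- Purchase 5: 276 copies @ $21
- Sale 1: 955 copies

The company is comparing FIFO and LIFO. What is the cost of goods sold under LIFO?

FIFO COGS: 365 @ $23 + 377 @ $21 + 113 @ $22 + 100 @ $17 = $20,498
LIFO COGS: 276 @ $21 + 156 @ $17 + 113 @ $22 + 377 @ $21 + 33 @ $23 = $19,610

COGS = $19,610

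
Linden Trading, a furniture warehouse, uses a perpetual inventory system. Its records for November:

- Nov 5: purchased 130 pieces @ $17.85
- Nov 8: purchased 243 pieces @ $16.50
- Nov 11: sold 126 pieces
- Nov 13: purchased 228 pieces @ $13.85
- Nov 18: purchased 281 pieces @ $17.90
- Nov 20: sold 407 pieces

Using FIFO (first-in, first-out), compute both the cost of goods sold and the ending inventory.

Nov 11, 126 sold [FIFO — oldest first]: 126 @ $17.85 = $2,249.10
Nov 20, 407 sold [FIFO — oldest first]: 4 @ $17.85 + 243 @ $16.50 + 160 @ $13.85 = $6,296.90
Total COGS = $2,249.10 + $6,296.90 = $8,546.00
Ending inventory: 68 @ $13.85 + 281 @ $17.90 = $5,971.70

COGS = $8,546.00; ending inventory = $5,971.70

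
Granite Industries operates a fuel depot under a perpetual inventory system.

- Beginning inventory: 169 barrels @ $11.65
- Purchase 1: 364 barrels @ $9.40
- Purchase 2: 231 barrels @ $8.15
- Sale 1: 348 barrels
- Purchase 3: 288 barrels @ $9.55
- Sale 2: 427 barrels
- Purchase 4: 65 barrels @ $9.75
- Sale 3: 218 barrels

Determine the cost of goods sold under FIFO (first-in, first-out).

Sale 1 (348) [FIFO — oldest first]: 169 @ $11.65 + 179 @ $9.40 = $3,651.45
Sale 2 (427) [FIFO — oldest first]: 185 @ $9.40 + 231 @ $8.15 + 11 @ $9.55 = $3,726.70
Sale 3 (218) [FIFO — oldest first]: 218 @ $9.55 = $2,081.90
Total COGS = $3,651.45 + $3,726.70 + $2,081.90 = $9,460.05
Ending inventory: 59 @ $9.55 + 65 @ $9.75 = $1,197.20

COGS = $9,460.05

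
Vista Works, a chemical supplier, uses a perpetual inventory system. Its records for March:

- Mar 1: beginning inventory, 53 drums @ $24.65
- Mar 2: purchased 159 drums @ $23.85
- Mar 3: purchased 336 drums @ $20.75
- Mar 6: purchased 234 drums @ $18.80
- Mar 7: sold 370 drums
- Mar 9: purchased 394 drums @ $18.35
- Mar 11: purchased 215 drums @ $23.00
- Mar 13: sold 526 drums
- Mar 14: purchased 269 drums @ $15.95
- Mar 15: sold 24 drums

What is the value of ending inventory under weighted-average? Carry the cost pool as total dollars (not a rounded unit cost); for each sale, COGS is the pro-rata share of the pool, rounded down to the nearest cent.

After Mar 1: 53 on hand, pool $1,306.45 (≈ $24.6500 each)
After Mar 2: 212 on hand, pool $5,098.60 (≈ $24.0500 each)
After Mar 3: 548 on hand, pool $12,070.60 (≈ $22.0266 each)
After Mar 6: 782 on hand, pool $16,469.80 (≈ $21.0611 each)
Mar 7, sell 370: 370/782 × $16,469.80 → $7,792.61
After Mar 9: 806 on hand, pool $15,907.09 (≈ $19.7358 each)
After Mar 11: 1021 on hand, pool $20,852.09 (≈ $20.4232 each)
Mar 13, sell 526: 526/1021 × $20,852.09 → $10,742.60
After Mar 14: 764 on hand, pool $14,400.04 (≈ $18.8482 each)
Mar 15, sell 24: 24/764 × $14,400.04 → $452.35
Total COGS = $7,792.61 + $10,742.60 + $452.35 = $18,987.56
Ending inventory (cost pool remaining) = $13,947.69
Check: goods available $32,935.25 = COGS $18,987.56 + ending $13,947.69

Ending inventory = $13,947.69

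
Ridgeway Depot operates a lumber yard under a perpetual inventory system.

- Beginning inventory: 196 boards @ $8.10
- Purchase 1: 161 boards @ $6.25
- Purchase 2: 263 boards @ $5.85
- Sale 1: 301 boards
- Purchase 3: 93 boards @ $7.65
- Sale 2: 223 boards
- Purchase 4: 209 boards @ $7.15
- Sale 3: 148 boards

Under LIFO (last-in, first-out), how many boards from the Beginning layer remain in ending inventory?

Sale 1 (301) [LIFO — newest first]: 263 @ $5.85 + 38 @ $6.25 = $1,776.05
Sale 2 (223) [LIFO — newest first]: 93 @ $7.65 + 123 @ $6.25 + 7 @ $8.10 = $1,536.90
Sale 3 (148) [LIFO — newest first]: 148 @ $7.15 = $1,058.20
Total COGS = $1,776.05 + $1,536.90 + $1,058.20 = $4,371.15
Ending inventory: 189 @ $8.10 + 61 @ $7.15 = $1,967.05

189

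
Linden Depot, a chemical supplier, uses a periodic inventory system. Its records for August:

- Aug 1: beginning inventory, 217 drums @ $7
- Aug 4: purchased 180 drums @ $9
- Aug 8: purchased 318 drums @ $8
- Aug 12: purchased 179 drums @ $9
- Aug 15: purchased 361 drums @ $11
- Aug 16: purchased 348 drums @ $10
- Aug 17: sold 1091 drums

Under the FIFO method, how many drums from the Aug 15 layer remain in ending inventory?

Aug 17, 1091 sold [FIFO — oldest first]: 217 @ $7 + 180 @ $9 + 318 @ $8 + 179 @ $9 + 197 @ $11 = $9,461
Ending inventory: 164 @ $11 + 348 @ $10 = $5,284

164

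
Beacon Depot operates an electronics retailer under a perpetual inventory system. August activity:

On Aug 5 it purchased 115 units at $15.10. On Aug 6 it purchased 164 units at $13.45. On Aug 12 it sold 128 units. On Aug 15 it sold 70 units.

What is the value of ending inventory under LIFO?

Ending inventory = $1,223.10

Aug 12, 128 sold [LIFO — newest first]: 128 @ $13.45 = $1,721.60
Aug 15, 70 sold [LIFO — newest first]: 36 @ $13.45 + 34 @ $15.10 = $997.60
Total COGS = $1,721.60 + $997.60 = $2,719.20
Ending inventory: 81 @ $15.10 = $1,223.10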